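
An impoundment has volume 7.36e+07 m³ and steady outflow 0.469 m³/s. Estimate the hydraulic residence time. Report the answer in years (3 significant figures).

Q = 0.469 m³/s × 3.156e+07 s/yr = 1.48e+07 m³/yr.
Hydraulic residence time τ = V/Q = 7.36e+07/1.48e+07 = 4.973 yr.

4.97 yr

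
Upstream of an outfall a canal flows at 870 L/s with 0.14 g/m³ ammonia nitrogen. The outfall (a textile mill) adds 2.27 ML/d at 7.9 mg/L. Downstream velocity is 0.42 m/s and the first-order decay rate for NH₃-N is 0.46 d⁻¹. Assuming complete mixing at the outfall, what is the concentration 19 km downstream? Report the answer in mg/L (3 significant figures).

2.27 ML/d = 0.02627 m³/s.
870 L/s = 0.87 m³/s.
After complete mixing, C₀ = (0.02627·7.9 + 0.87·0.14) / 0.8963 = 0.3675 mg/L.
Travel time t = 1.9e+04 m / 0.42 m/s = 4.524e+04 s = 0.5236 d.
C = 0.3675·exp(−0.46·0.5236) = 0.3675·0.786 = 0.2888 mg/L.

0.289 mg/L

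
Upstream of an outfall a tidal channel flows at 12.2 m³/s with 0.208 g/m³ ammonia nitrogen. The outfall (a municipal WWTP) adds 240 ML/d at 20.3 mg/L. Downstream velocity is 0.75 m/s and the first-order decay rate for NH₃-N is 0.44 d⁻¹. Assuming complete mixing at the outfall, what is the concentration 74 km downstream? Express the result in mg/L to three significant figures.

2.38 mg/L

240 ML/d = 2.778 m³/s.
After complete mixing, C₀ = (2.778·20.3 + 12.2·0.208) / 14.98 = 3.934 mg/L.
Travel time t = 7.4e+04 m / 0.75 m/s = 9.867e+04 s = 1.142 d.
C = 3.934·exp(−0.44·1.142) = 3.934·0.605 = 2.38 mg/L.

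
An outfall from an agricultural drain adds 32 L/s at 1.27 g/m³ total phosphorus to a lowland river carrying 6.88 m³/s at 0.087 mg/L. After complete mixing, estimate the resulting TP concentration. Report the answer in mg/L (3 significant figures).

32 L/s = 0.032 m³/s.
Conservation of mass across the mixing zone: C = (0.032·1.27 + 6.88·0.087) / (0.032 + 6.88) = 0.6392/6.912 = 0.09248 mg/L.

0.0925 mg/L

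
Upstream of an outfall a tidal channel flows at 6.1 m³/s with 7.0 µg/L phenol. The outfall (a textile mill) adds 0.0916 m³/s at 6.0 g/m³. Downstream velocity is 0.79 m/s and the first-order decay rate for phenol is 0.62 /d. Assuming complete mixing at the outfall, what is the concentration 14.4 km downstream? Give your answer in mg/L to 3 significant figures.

7.0 µg/L = 0.007 mg/L.
After complete mixing, C₀ = (0.0916·6 + 6.1·0.007) / 6.192 = 0.09566 mg/L.
Travel time t = 1.44e+04 m / 0.79 m/s = 1.823e+04 s = 0.211 d.
C = 0.09566·exp(−0.62·0.211) = 0.09566·0.8774 = 0.08393 mg/L.

0.0839 mg/L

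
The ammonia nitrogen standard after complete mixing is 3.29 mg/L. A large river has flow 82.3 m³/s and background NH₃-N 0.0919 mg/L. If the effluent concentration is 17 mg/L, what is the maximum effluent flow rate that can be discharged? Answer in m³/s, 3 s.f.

19.2 m³/s

Mass balance at complete mixing: C_std·(Q_w + Q_r) = Q_w·C_e + Q_r·C_b.
Rearranging, Q_w = Q_r·(C_std − C_b)/(C_e − C_std) = 82.3·(3.29 − 0.0919) / (17 − 3.29) = 19.2 m³/s.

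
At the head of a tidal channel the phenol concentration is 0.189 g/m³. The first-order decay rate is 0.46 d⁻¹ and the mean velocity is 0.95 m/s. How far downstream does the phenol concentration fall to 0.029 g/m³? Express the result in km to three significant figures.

From C = C₀·e^(−kt), t = ln(C₀/C)/k = ln(0.189/0.029)/0.46 = 1.874/0.46 = 4.075 d.
Distance = v·t = 0.95 m/s × 3.521e+05 s = 3.345e+05 m = 334.5 km.

334 km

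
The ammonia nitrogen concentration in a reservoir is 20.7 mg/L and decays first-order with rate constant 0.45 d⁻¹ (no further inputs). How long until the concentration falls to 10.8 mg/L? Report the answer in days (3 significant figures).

t = ln(C₀/C)/k = ln(20.7/10.8)/0.45 = 0.6506/0.45 = 1.446 d.

1.45 d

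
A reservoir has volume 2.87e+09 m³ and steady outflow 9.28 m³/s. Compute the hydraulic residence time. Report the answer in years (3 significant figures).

9.80 yr

Q = 9.28 m³/s × 3.156e+07 s/yr = 2.929e+08 m³/yr.
Hydraulic residence time τ = V/Q = 2.87e+09/2.929e+08 = 9.8 yr.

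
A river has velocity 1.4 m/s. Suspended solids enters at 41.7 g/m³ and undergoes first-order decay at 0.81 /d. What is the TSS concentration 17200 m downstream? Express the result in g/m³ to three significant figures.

37.2 g/m³

Travel time t = 17200 m / 1.4 m/s = 1.72e+04/1.4 = 1.229e+04 s = 0.1422 d.
First-order decay: C = 41.7·exp(−0.81·0.1422) = 41.7·0.8912 = 37.16 g/m³.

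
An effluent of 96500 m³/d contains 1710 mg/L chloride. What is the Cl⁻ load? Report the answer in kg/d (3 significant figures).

165000 kg/d

96500 m³/d = 1.117 m³/s.
Mass flux = Q·C = 1.117 m³/s × 1710 g/m³ = 1910 g/s.
= 1910 g/s × 86.4 = 1.65e+05 kg/d.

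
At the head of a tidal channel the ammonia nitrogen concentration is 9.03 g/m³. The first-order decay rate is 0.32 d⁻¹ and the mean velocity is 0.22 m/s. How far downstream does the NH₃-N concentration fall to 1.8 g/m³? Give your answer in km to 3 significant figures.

95.8 km

From C = C₀·e^(−kt), t = ln(C₀/C)/k = ln(9.03/1.8)/0.32 = 1.613/0.32 = 5.04 d.
Distance = v·t = 0.22 m/s × 4.354e+05 s = 9.58e+04 m = 95.8 km.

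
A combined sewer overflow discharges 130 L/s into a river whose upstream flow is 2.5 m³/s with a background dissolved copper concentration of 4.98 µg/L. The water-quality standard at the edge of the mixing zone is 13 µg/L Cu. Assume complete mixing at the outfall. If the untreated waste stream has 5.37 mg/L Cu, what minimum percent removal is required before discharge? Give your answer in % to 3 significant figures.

96.9 %

130 L/s = 0.13 m³/s.
4.98 µg/L = 0.00498 mg/L.
13 µg/L = 0.013 mg/L.
Mass balance: 0.013·2.63 = 0.13·Cₑ + 2.5·0.00498.
Cₑ = (0.03419 − 0.01245) / 0.13 = 0.1672 mg/L.
Required removal = 1 − 0.1672/5.37 = 96.89 %.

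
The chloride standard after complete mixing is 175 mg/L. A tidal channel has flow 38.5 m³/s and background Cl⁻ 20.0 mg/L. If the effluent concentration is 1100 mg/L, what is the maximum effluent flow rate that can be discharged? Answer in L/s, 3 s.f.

6450 L/s

Mass balance at complete mixing: C_std·(Q_w + Q_r) = Q_w·C_e + Q_r·C_b.
Rearranging, Q_w = Q_r·(C_std − C_b)/(C_e − C_std) = 38.5·(175 − 20) / (1100 − 175) = 6.451 m³/s.
= 6451 L/s.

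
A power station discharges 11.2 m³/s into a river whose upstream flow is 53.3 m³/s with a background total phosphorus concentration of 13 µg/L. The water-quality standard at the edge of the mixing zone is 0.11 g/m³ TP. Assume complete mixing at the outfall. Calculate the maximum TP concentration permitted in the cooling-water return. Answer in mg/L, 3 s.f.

13 µg/L = 0.013 mg/L.
Mass balance: 0.11·64.5 = 11.2·Cₑ + 53.3·0.013.
Cₑ = (7.095 − 0.6929) / 11.2 = 0.5716 mg/L.

0.572 mg/L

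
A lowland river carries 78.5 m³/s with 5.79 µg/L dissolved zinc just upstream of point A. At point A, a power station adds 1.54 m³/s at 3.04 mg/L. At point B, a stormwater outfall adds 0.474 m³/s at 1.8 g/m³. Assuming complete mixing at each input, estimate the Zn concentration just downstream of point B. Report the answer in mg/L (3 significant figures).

0.0744 mg/L

5.79 µg/L = 0.00579 mg/L.
After input A: C = (78.5·0.00579 + 1.54·3.04) / 80.04 = 0.06417 mg/L.
After input B: C = (80.04·0.06417 + 0.474·1.8) / 80.51 = 0.07439 mg/L.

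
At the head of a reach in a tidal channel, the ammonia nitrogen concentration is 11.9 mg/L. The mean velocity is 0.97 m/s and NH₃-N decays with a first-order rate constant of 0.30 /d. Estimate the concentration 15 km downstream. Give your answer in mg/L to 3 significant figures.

Travel time t = 15 km / 0.97 m/s = 1.5e+04/0.97 = 1.546e+04 s = 0.179 d.
First-order decay: C = 11.9·exp(−0.30·0.179) = 11.9·0.9477 = 11.28 mg/L.

11.3 mg/L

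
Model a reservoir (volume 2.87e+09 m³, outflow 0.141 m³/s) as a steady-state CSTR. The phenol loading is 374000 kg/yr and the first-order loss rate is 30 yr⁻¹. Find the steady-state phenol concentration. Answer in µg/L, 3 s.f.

Outflow Q = 0.141 m³/s × 3.156e+07 s/yr = 4.45e+06 m³/yr.
Steady-state CSTR mass balance: W = Q·C + k·V·C, so C = W/(Q + kV).
Q + kV = 4.45e+06 + 30·2.87e+09 = 8.61e+10 m³/yr.
C = 374000/8.61e+10 = 4.344e-06 kg/m³ = 0.004344 mg/L = 4.344 µg/L.

4.34 µg/L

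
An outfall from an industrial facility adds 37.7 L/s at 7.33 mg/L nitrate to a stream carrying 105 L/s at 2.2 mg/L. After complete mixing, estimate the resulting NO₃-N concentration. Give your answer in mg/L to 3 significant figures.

37.7 L/s = 0.0377 m³/s.
105 L/s = 0.105 m³/s.
Flow-weighted mixing gives C = (0.0377·7.33 + 0.105·2.2) / (0.0377 + 0.105) = 0.5073/0.1427 = 3.555 mg/L.

3.56 mg/L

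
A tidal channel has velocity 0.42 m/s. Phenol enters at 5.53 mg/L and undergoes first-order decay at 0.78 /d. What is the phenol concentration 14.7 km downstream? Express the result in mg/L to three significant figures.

Travel time t = 14.7 km / 0.42 m/s = 1.47e+04/0.42 = 3.5e+04 s = 0.4051 d.
First-order decay: C = 5.53·exp(−0.78·0.4051) = 5.53·0.7291 = 4.032 mg/L.

4.03 mg/L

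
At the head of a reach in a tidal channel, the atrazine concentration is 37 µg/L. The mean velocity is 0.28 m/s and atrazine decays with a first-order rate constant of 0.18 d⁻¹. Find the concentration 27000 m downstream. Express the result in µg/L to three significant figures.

Travel time t = 27000 m / 0.28 m/s = 2.7e+04/0.28 = 9.643e+04 s = 1.116 d.
First-order decay: C = 37·exp(−0.18·1.116) = 37·0.818 = 30.27 µg/L.

30.3 µg/L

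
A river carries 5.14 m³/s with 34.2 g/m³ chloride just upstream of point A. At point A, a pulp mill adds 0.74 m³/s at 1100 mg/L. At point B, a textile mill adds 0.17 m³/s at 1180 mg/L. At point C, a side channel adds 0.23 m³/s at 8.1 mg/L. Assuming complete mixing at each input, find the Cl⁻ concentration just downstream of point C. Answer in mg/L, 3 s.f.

190 mg/L

After input A: C = (5.14·34.2 + 0.74·1100) / 5.88 = 168.3 mg/L.
After input B: C = (5.88·168.3 + 0.17·1180) / 6.05 = 196.8 mg/L.
After input C: C = (6.05·196.8 + 0.23·8.1) / 6.28 = 189.8 mg/L.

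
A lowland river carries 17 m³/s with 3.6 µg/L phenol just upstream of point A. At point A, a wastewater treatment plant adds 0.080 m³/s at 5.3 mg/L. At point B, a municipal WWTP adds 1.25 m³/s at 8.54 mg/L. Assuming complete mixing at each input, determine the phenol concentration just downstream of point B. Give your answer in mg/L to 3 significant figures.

0.609 mg/L

3.6 µg/L = 0.0036 mg/L.
After input A: C = (17·0.0036 + 0.08·5.3) / 17.08 = 0.02841 mg/L.
After input B: C = (17.08·0.02841 + 1.25·8.54) / 18.33 = 0.6088 mg/L.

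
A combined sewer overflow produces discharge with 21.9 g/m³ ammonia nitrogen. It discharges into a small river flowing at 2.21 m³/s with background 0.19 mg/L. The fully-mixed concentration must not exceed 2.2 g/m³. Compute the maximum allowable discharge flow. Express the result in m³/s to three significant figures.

Mass balance at complete mixing: C_std·(Q_w + Q_r) = Q_w·C_e + Q_r·C_b.
Rearranging, Q_w = Q_r·(C_std − C_b)/(C_e − C_std) = 2.21·(2.2 − 0.19) / (21.9 − 2.2) = 0.2255 m³/s.

0.225 m³/s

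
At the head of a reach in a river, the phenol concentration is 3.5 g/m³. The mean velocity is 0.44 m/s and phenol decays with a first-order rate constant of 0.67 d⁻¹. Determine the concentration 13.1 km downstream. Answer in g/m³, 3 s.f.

2.78 g/m³

Travel time t = 13.1 km / 0.44 m/s = 1.31e+04/0.44 = 2.977e+04 s = 0.3446 d.
First-order decay: C = 3.5·exp(−0.67·0.3446) = 3.5·0.7938 = 2.778 g/m³.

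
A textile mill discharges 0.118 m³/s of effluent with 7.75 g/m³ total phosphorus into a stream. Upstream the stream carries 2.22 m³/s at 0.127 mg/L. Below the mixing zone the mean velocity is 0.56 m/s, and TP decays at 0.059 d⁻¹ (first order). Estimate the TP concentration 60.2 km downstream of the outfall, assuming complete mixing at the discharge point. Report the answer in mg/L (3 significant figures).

0.476 mg/L

After complete mixing, C₀ = (0.118·7.75 + 2.22·0.127) / 2.338 = 0.5117 mg/L.
Travel time t = 6.02e+04 m / 0.56 m/s = 1.075e+05 s = 1.244 d.
C = 0.5117·exp(−0.059·1.244) = 0.5117·0.9292 = 0.4755 mg/L.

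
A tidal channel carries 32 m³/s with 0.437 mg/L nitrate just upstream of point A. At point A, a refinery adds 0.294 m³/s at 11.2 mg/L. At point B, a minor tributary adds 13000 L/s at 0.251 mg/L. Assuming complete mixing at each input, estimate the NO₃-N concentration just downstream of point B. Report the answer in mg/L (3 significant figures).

After input A: C = (32·0.437 + 0.294·11.2) / 32.29 = 0.535 mg/L.
13000 L/s = 13 m³/s.
After input B: C = (32.29·0.535 + 13·0.251) / 45.29 = 0.4535 mg/L.

0.453 mg/L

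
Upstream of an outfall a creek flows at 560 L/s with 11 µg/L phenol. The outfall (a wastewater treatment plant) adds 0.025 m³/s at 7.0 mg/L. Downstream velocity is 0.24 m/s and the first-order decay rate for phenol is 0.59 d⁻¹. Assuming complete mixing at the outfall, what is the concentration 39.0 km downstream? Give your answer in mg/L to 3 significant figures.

0.102 mg/L

560 L/s = 0.56 m³/s.
11 µg/L = 0.011 mg/L.
After complete mixing, C₀ = (0.025·7 + 0.56·0.011) / 0.585 = 0.3097 mg/L.
Travel time t = 3.9e+04 m / 0.24 m/s = 1.625e+05 s = 1.881 d.
C = 0.3097·exp(−0.59·1.881) = 0.3097·0.3297 = 0.1021 mg/L.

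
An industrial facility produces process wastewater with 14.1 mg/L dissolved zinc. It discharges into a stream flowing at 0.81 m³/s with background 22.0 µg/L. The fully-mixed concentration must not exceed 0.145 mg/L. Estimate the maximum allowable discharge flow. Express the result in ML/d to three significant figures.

0.617 ML/d

22.0 µg/L = 0.022 mg/L.
Mass balance at complete mixing: C_std·(Q_w + Q_r) = Q_w·C_e + Q_r·C_b.
Rearranging, Q_w = Q_r·(C_std − C_b)/(C_e − C_std) = 0.81·(0.145 − 0.022) / (14.1 − 0.145) = 0.007139 m³/s.
= 0.6168 ML/d.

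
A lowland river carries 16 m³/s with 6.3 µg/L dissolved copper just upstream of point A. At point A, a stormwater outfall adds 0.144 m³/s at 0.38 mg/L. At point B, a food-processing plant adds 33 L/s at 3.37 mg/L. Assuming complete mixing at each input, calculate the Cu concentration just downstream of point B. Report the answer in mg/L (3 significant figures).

6.3 µg/L = 0.0063 mg/L.
After input A: C = (16·0.0063 + 0.144·0.38) / 16.14 = 0.009633 mg/L.
33 L/s = 0.033 m³/s.
After input B: C = (16.14·0.009633 + 0.033·3.37) / 16.18 = 0.01649 mg/L.

0.0165 mg/L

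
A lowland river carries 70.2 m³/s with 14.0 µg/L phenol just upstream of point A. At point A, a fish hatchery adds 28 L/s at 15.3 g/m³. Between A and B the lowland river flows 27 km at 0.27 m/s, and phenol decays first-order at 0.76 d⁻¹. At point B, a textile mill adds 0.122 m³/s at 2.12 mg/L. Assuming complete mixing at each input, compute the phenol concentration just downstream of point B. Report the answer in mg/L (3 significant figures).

0.0120 mg/L

14.0 µg/L = 0.014 mg/L.
28 L/s = 0.028 m³/s.
After input A: C = (70.2·0.014 + 0.028·15.3) / 70.23 = 0.02009 mg/L.
Over the 27 km reach to input B (t = 1e+05 s = 1.157 d), decay gives C = 0.02009·exp(−0.76·1.157) = 0.008338 mg/L.
After input B: C = (70.23·0.008338 + 0.122·2.12) / 70.35 = 0.012 mg/L.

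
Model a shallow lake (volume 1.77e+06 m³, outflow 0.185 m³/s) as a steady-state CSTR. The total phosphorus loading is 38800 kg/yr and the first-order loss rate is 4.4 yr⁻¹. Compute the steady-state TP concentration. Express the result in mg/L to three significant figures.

2.85 mg/L

Outflow Q = 0.185 m³/s × 3.156e+07 s/yr = 5.838e+06 m³/yr.
Steady-state CSTR mass balance: W = Q·C + k·V·C, so C = W/(Q + kV).
Q + kV = 5.838e+06 + 4.4·1.77e+06 = 1.363e+07 m³/yr.
C = 38800/1.363e+07 = 0.002847 kg/m³ = 2.847 mg/L.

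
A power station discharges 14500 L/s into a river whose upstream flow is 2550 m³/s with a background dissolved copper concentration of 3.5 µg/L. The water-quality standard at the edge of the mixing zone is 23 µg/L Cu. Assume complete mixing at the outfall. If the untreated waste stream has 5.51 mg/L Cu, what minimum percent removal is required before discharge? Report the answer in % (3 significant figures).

14500 L/s = 14.5 m³/s.
3.5 µg/L = 0.0035 mg/L.
23 µg/L = 0.023 mg/L.
Mass balance: 0.023·2564 = 14.5·Cₑ + 2550·0.0035.
Cₑ = (58.98 − 8.925) / 14.5 = 3.452 mg/L.
Required removal = 1 − 3.452/5.51 = 37.34 %.

37.3 %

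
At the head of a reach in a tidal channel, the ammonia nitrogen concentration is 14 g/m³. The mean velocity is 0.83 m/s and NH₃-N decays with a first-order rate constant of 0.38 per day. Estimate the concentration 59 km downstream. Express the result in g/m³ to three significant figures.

Travel time t = 59 km / 0.83 m/s = 5.9e+04/0.83 = 7.108e+04 s = 0.8227 d.
First-order decay: C = 14·exp(−0.38·0.8227) = 14·0.7315 = 10.24 g/m³.

10.2 g/m³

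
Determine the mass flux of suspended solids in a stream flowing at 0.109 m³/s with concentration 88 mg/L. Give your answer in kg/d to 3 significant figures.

829 kg/d

Mass flux = Q·C = 0.109 m³/s × 88 g/m³ = 9.592 g/s.
= 9.592 g/s × 86.4 = 828.7 kg/d.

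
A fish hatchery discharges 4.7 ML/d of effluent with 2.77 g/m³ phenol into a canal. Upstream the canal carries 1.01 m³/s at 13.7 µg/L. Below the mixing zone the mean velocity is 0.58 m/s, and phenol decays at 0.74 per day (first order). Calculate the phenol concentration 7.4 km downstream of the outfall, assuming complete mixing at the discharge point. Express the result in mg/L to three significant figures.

4.7 ML/d = 0.0544 m³/s.
13.7 µg/L = 0.0137 mg/L.
After complete mixing, C₀ = (0.0544·2.77 + 1.01·0.0137) / 1.064 = 0.1546 mg/L.
Travel time t = 7400 m / 0.58 m/s = 1.276e+04 s = 0.1477 d.
C = 0.1546·exp(−0.74·0.1477) = 0.1546·0.8965 = 0.1386 mg/L.

0.139 mg/L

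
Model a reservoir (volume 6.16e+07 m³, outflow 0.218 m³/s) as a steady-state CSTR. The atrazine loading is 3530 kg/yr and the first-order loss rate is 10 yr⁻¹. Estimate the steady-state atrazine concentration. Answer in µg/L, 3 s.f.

Outflow Q = 0.218 m³/s × 3.156e+07 s/yr = 6.88e+06 m³/yr.
Steady-state CSTR mass balance: W = Q·C + k·V·C, so C = W/(Q + kV).
Q + kV = 6.88e+06 + 10·6.16e+07 = 6.229e+08 m³/yr.
C = 3530/6.229e+08 = 5.667e-06 kg/m³ = 0.005667 mg/L = 5.667 µg/L.

5.67 µg/L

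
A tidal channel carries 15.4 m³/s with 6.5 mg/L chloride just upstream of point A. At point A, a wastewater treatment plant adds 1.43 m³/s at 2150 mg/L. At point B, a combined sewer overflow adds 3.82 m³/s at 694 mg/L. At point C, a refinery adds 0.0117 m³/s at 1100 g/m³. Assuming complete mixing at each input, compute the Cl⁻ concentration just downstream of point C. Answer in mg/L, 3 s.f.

After input A: C = (15.4·6.5 + 1.43·2150) / 16.83 = 188.6 mg/L.
After input B: C = (16.83·188.6 + 3.82·694) / 20.65 = 282.1 mg/L.
After input C: C = (20.65·282.1 + 0.0117·1100) / 20.66 = 282.6 mg/L.

283 mg/L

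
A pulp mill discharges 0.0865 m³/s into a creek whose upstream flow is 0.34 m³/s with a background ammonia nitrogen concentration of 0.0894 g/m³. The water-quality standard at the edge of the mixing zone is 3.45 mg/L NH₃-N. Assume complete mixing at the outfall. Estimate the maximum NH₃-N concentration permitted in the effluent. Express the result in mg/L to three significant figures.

Mass balance: 3.45·0.4265 = 0.0865·Cₑ + 0.34·0.0894.
Cₑ = (1.471 − 0.0304) / 0.0865 = 16.66 mg/L.

16.7 mg/L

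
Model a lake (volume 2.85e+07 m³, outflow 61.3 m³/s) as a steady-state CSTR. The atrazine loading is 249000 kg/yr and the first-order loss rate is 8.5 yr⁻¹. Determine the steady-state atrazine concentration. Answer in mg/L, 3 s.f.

0.114 mg/L

Outflow Q = 61.3 m³/s × 3.156e+07 s/yr = 1.934e+09 m³/yr.
Steady-state CSTR mass balance: W = Q·C + k·V·C, so C = W/(Q + kV).
Q + kV = 1.934e+09 + 8.5·2.85e+07 = 2.177e+09 m³/yr.
C = 249000/2.177e+09 = 0.0001144 kg/m³ = 0.1144 mg/L.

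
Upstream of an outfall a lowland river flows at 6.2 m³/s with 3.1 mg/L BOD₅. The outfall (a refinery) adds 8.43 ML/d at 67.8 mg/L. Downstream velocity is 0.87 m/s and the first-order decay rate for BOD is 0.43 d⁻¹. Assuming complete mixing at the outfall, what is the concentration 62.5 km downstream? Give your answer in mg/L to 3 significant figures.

2.87 mg/L

8.43 ML/d = 0.09757 m³/s.
After complete mixing, C₀ = (0.09757·67.8 + 6.2·3.1) / 6.298 = 4.102 mg/L.
Travel time t = 6.25e+04 m / 0.87 m/s = 7.184e+04 s = 0.8315 d.
C = 4.102·exp(−0.43·0.8315) = 4.102·0.6994 = 2.869 mg/L.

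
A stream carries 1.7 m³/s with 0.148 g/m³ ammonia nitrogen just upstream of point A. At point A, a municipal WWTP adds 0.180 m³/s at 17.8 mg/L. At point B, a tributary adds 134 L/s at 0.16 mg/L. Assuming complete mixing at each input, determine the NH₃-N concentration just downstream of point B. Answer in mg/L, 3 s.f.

After input A: C = (1.7·0.148 + 0.18·17.8) / 1.88 = 1.838 mg/L.
134 L/s = 0.134 m³/s.
After input B: C = (1.88·1.838 + 0.134·0.16) / 2.014 = 1.726 mg/L.

1.73 mg/L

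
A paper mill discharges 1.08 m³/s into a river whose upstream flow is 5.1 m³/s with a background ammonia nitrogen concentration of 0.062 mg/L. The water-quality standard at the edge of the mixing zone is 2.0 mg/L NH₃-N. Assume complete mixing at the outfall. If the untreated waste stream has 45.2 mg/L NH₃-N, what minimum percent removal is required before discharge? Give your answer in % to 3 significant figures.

75.3 %

Mass balance: 2·6.18 = 1.08·Cₑ + 5.1·0.062.
Cₑ = (12.36 − 0.3162) / 1.08 = 11.15 mg/L.
Required removal = 1 − 11.15/45.2 = 75.33 %.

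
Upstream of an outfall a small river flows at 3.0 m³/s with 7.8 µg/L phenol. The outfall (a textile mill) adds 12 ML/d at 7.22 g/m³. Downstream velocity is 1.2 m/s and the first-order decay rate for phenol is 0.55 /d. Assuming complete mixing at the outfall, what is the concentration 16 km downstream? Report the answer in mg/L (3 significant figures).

0.300 mg/L

12 ML/d = 0.1389 m³/s.
7.8 µg/L = 0.0078 mg/L.
After complete mixing, C₀ = (0.1389·7.22 + 3·0.0078) / 3.139 = 0.3269 mg/L.
Travel time t = 1.6e+04 m / 1.2 m/s = 1.333e+04 s = 0.1543 d.
C = 0.3269·exp(−0.55·0.1543) = 0.3269·0.9186 = 0.3003 mg/L.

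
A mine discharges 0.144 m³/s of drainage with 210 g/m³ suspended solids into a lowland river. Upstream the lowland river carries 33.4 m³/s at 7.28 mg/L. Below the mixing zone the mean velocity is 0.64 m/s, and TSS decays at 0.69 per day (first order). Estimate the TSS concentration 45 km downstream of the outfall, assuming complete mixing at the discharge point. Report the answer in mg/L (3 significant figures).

After complete mixing, C₀ = (0.144·210 + 33.4·7.28) / 33.54 = 8.15 mg/L.
Travel time t = 4.5e+04 m / 0.64 m/s = 7.031e+04 s = 0.8138 d.
C = 8.15·exp(−0.69·0.8138) = 8.15·0.5703 = 4.648 mg/L.

4.65 mg/L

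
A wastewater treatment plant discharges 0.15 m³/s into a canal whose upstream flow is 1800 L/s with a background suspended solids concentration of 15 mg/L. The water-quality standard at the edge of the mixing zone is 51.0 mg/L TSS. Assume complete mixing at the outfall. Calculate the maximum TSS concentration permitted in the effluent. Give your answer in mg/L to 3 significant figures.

483 mg/L

1800 L/s = 1.8 m³/s.
Mass balance: 51·1.95 = 0.15·Cₑ + 1.8·15.
Cₑ = (99.45 − 27) / 0.15 = 483 mg/L.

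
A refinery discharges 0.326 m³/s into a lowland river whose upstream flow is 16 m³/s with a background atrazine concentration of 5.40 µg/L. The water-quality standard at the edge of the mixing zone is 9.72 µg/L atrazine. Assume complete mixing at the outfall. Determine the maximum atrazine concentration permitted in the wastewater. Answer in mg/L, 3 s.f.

0.222 mg/L

5.40 µg/L = 0.0054 mg/L.
9.72 µg/L = 0.00972 mg/L.
Mass balance: 0.00972·16.33 = 0.326·Cₑ + 16·0.0054.
Cₑ = (0.1587 − 0.0864) / 0.326 = 0.2217 mg/L.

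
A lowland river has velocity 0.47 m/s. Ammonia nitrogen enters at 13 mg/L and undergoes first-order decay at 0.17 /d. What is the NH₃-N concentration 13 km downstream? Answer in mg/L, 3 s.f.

Travel time t = 13 km / 0.47 m/s = 1.3e+04/0.47 = 2.766e+04 s = 0.3201 d.
First-order decay: C = 13·exp(−0.17·0.3201) = 13·0.947 = 12.31 mg/L.

12.3 mg/L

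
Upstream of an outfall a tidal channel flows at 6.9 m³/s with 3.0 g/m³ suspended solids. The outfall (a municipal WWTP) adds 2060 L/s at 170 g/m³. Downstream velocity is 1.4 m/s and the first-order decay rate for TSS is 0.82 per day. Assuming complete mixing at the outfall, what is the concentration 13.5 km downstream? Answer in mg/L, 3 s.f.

2060 L/s = 2.06 m³/s.
After complete mixing, C₀ = (2.06·170 + 6.9·3) / 8.96 = 41.4 mg/L.
Travel time t = 1.35e+04 m / 1.4 m/s = 9643 s = 0.1116 d.
C = 41.4·exp(−0.82·0.1116) = 41.4·0.9125 = 37.77 mg/L.

37.8 mg/L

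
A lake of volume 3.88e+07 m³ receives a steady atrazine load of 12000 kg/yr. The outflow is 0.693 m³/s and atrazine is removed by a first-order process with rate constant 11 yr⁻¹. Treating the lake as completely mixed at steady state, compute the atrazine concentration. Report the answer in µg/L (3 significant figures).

Outflow Q = 0.693 m³/s × 3.156e+07 s/yr = 2.187e+07 m³/yr.
Steady-state CSTR mass balance: W = Q·C + k·V·C, so C = W/(Q + kV).
Q + kV = 2.187e+07 + 11·3.88e+07 = 4.487e+08 m³/yr.
C = 12000/4.487e+08 = 2.675e-05 kg/m³ = 0.02675 mg/L = 26.75 µg/L.

26.7 µg/L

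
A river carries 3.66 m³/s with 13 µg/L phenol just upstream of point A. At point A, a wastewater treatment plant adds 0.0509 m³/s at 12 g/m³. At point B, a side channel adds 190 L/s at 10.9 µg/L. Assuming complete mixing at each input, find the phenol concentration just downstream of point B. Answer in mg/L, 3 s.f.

0.169 mg/L

13 µg/L = 0.013 mg/L.
After input A: C = (3.66·0.013 + 0.0509·12) / 3.711 = 0.1774 mg/L.
190 L/s = 0.19 m³/s.
10.9 µg/L = 0.0109 mg/L.
After input B: C = (3.711·0.1774 + 0.19·0.0109) / 3.901 = 0.1693 mg/L.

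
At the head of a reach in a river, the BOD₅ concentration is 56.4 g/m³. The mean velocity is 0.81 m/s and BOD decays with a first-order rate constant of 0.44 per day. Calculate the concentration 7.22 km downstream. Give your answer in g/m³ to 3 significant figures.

53.9 g/m³

Travel time t = 7.22 km / 0.81 m/s = 7220/0.81 = 8914 s = 0.1032 d.
First-order decay: C = 56.4·exp(−0.44·0.1032) = 56.4·0.9556 = 53.9 g/m³.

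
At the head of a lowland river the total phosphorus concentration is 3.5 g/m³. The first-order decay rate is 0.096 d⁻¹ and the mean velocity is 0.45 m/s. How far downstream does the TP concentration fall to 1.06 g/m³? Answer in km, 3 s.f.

From C = C₀·e^(−kt), t = ln(C₀/C)/k = ln(3.5/1.06)/0.096 = 1.194/0.096 = 12.44 d.
Distance = v·t = 0.45 m/s × 1.075e+06 s = 4.838e+05 m = 483.8 km.

484 km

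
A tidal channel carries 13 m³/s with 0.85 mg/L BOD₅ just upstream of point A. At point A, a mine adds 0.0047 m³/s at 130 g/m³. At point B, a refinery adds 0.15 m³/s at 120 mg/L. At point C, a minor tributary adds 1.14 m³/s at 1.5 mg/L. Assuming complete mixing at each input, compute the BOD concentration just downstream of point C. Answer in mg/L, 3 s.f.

2.19 mg/L

After input A: C = (13·0.85 + 0.0047·130) / 13 = 0.8967 mg/L.
After input B: C = (13·0.8967 + 0.15·120) / 13.15 = 2.255 mg/L.
After input C: C = (13.15·2.255 + 1.14·1.5) / 14.29 = 2.195 mg/L.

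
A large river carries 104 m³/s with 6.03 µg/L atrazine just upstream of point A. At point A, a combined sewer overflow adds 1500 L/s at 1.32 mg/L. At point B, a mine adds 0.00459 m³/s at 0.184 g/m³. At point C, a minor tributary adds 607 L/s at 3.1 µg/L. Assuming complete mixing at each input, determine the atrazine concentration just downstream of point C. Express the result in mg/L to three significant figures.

6.03 µg/L = 0.00603 mg/L.
1500 L/s = 1.5 m³/s.
After input A: C = (104·0.00603 + 1.5·1.32) / 105.5 = 0.02471 mg/L.
After input B: C = (105.5·0.02471 + 0.00459·0.184) / 105.5 = 0.02472 mg/L.
607 L/s = 0.607 m³/s.
3.1 µg/L = 0.0031 mg/L.
After input C: C = (105.5·0.02472 + 0.607·0.0031) / 106.1 = 0.0246 mg/L.

0.0246 mg/L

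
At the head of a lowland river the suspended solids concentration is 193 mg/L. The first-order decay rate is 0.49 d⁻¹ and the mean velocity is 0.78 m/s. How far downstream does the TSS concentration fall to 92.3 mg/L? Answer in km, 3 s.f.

From C = C₀·e^(−kt), t = ln(C₀/C)/k = ln(193/92.3)/0.49 = 0.7376/0.49 = 1.505 d.
Distance = v·t = 0.78 m/s × 1.301e+05 s = 1.015e+05 m = 101.5 km.

101 km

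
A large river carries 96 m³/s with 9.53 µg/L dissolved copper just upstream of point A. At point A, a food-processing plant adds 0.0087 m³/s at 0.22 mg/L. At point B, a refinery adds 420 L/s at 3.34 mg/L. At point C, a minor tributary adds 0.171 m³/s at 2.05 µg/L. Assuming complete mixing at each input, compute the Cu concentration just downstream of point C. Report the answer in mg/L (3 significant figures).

9.53 µg/L = 0.00953 mg/L.
After input A: C = (96·0.00953 + 0.0087·0.22) / 96.01 = 0.009549 mg/L.
420 L/s = 0.42 m³/s.
After input B: C = (96.01·0.009549 + 0.42·3.34) / 96.43 = 0.02406 mg/L.
2.05 µg/L = 0.00205 mg/L.
After input C: C = (96.43·0.02406 + 0.171·0.00205) / 96.6 = 0.02402 mg/L.

0.0240 mg/L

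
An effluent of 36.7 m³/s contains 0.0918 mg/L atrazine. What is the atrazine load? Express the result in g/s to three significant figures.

Mass flux = Q·C = 36.7 m³/s × 0.0918 g/m³ = 3.369 g/s.

3.37 g/s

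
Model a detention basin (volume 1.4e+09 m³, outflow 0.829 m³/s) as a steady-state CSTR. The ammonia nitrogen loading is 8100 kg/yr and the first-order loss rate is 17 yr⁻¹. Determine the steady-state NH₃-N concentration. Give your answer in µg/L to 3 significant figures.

0.340 µg/L

Outflow Q = 0.829 m³/s × 3.156e+07 s/yr = 2.616e+07 m³/yr.
Steady-state CSTR mass balance: W = Q·C + k·V·C, so C = W/(Q + kV).
Q + kV = 2.616e+07 + 17·1.4e+09 = 2.383e+10 m³/yr.
C = 8100/2.383e+10 = 3.4e-07 kg/m³ = 0.00034 mg/L = 0.34 µg/L.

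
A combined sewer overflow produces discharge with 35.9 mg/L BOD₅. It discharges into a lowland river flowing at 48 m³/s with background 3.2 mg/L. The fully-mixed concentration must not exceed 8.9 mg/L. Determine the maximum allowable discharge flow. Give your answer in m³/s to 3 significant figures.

10.1 m³/s

Mass balance at complete mixing: C_std·(Q_w + Q_r) = Q_w·C_e + Q_r·C_b.
Rearranging, Q_w = Q_r·(C_std − C_b)/(C_e − C_std) = 48·(8.9 − 3.2) / (35.9 − 8.9) = 10.13 m³/s.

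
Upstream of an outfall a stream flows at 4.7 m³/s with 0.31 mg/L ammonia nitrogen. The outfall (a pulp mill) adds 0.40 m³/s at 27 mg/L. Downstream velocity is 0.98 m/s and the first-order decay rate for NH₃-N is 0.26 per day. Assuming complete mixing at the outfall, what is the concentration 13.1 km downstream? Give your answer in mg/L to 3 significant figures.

2.31 mg/L

After complete mixing, C₀ = (0.4·27 + 4.7·0.31) / 5.1 = 2.403 mg/L.
Travel time t = 1.31e+04 m / 0.98 m/s = 1.337e+04 s = 0.1547 d.
C = 2.403·exp(−0.26·0.1547) = 2.403·0.9606 = 2.309 mg/L.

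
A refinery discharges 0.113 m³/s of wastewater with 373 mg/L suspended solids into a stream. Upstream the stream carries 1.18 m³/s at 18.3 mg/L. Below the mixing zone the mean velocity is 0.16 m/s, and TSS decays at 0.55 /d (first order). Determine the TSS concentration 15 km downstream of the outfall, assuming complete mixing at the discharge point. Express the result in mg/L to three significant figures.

27.1 mg/L

After complete mixing, C₀ = (0.113·373 + 1.18·18.3) / 1.293 = 49.3 mg/L.
Travel time t = 1.5e+04 m / 0.16 m/s = 9.375e+04 s = 1.085 d.
C = 49.3·exp(−0.55·1.085) = 49.3·0.5506 = 27.14 mg/L.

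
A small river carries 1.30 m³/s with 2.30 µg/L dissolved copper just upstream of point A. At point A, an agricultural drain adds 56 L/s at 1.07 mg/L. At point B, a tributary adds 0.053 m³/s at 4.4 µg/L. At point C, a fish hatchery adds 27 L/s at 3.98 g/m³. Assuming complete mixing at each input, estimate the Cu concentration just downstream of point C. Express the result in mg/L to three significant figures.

2.30 µg/L = 0.0023 mg/L.
56 L/s = 0.056 m³/s.
After input A: C = (1.3·0.0023 + 0.056·1.07) / 1.356 = 0.04639 mg/L.
4.4 µg/L = 0.0044 mg/L.
After input B: C = (1.356·0.04639 + 0.053·0.0044) / 1.409 = 0.04481 mg/L.
27 L/s = 0.027 m³/s.
After input C: C = (1.409·0.04481 + 0.027·3.98) / 1.436 = 0.1188 mg/L.

0.119 mg/L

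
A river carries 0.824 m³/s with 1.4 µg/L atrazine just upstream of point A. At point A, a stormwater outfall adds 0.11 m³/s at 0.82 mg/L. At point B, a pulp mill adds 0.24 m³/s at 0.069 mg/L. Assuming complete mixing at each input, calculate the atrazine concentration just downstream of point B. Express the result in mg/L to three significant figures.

1.4 µg/L = 0.0014 mg/L.
After input A: C = (0.824·0.0014 + 0.11·0.82) / 0.934 = 0.09781 mg/L.
After input B: C = (0.934·0.09781 + 0.24·0.069) / 1.174 = 0.09192 mg/L.

0.0919 mg/L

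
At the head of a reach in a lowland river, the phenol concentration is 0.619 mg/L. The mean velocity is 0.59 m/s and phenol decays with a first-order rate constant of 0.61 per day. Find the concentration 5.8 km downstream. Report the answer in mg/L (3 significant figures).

0.577 mg/L

Travel time t = 5.8 km / 0.59 m/s = 5800/0.59 = 9831 s = 0.1138 d.
First-order decay: C = 0.619·exp(−0.61·0.1138) = 0.619·0.9329 = 0.5775 mg/L.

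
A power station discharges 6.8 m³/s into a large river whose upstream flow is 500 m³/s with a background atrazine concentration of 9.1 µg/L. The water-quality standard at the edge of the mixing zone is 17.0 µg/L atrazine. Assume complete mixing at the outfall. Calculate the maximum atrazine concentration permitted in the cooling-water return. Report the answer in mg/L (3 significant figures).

9.1 µg/L = 0.0091 mg/L.
17.0 µg/L = 0.017 mg/L.
Mass balance: 0.017·506.8 = 6.8·Cₑ + 500·0.0091.
Cₑ = (8.616 − 4.55) / 6.8 = 0.5979 mg/L.

0.598 mg/L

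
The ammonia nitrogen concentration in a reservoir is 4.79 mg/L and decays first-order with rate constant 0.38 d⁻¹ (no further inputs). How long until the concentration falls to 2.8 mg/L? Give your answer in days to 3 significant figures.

1.41 d

t = ln(C₀/C)/k = ln(4.79/2.8)/0.38 = 0.5369/0.38 = 1.413 d.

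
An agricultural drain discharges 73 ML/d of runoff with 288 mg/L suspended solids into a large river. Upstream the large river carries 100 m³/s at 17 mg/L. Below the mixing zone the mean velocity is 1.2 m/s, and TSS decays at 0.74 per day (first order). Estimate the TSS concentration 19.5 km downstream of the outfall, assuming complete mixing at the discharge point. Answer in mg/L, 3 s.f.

16.8 mg/L

73 ML/d = 0.8449 m³/s.
After complete mixing, C₀ = (0.8449·288 + 100·17) / 100.8 = 19.27 mg/L.
Travel time t = 1.95e+04 m / 1.2 m/s = 1.625e+04 s = 0.1881 d.
C = 19.27·exp(−0.74·0.1881) = 19.27·0.8701 = 16.77 mg/L.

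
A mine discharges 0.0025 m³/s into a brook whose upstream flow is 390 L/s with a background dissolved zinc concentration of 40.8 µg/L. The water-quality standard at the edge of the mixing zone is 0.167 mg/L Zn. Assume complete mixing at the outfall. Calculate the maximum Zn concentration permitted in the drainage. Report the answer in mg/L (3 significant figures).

19.9 mg/L

390 L/s = 0.39 m³/s.
40.8 µg/L = 0.0408 mg/L.
Mass balance: 0.167·0.3925 = 0.0025·Cₑ + 0.39·0.0408.
Cₑ = (0.06555 − 0.01591) / 0.0025 = 19.85 mg/L.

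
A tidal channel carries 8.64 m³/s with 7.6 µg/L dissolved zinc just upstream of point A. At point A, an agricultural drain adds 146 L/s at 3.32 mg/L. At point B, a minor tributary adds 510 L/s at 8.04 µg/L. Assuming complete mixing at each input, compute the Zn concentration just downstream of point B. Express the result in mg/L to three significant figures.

0.0596 mg/L

7.6 µg/L = 0.0076 mg/L.
146 L/s = 0.146 m³/s.
After input A: C = (8.64·0.0076 + 0.146·3.32) / 8.786 = 0.06264 mg/L.
510 L/s = 0.51 m³/s.
8.04 µg/L = 0.00804 mg/L.
After input B: C = (8.786·0.06264 + 0.51·0.00804) / 9.296 = 0.05965 mg/L.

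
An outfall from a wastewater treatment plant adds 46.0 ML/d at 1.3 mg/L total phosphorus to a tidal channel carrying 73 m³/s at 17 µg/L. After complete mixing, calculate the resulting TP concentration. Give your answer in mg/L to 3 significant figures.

0.0263 mg/L

46.0 ML/d = 0.5324 m³/s.
17 µg/L = 0.017 mg/L.
Conservation of mass across the mixing zone: C = (0.5324·1.3 + 73·0.017) / (0.5324 + 73) = 1.933/73.53 = 0.02629 mg/L.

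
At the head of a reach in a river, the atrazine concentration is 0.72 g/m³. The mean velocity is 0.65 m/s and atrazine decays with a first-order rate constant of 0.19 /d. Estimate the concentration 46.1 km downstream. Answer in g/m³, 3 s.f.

Travel time t = 46.1 km / 0.65 m/s = 4.61e+04/0.65 = 7.092e+04 s = 0.8209 d.
First-order decay: C = 0.72·exp(−0.19·0.8209) = 0.72·0.8556 = 0.616 g/m³.

0.616 g/m³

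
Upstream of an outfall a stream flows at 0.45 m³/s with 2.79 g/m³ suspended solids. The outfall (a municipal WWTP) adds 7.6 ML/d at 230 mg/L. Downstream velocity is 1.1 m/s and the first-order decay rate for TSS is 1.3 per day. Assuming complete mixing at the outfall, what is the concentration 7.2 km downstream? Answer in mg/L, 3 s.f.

7.6 ML/d = 0.08796 m³/s.
After complete mixing, C₀ = (0.08796·230 + 0.45·2.79) / 0.538 = 39.94 mg/L.
Travel time t = 7200 m / 1.1 m/s = 6545 s = 0.07576 d.
C = 39.94·exp(−1.3·0.07576) = 39.94·0.9062 = 36.2 mg/L.

36.2 mg/L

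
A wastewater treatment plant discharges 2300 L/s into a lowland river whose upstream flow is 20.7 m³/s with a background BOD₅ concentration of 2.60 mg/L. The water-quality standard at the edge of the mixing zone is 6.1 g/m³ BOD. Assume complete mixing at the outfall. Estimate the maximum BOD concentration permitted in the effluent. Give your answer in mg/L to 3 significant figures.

37.6 mg/L

2300 L/s = 2.3 m³/s.
Mass balance: 6.1·23 = 2.3·Cₑ + 20.7·2.6.
Cₑ = (140.3 − 53.82) / 2.3 = 37.6 mg/L.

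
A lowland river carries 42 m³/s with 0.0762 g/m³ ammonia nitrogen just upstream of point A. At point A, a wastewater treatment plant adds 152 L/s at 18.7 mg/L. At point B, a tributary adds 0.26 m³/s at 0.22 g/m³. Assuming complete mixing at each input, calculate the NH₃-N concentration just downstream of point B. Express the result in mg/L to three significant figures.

152 L/s = 0.152 m³/s.
After input A: C = (42·0.0762 + 0.152·18.7) / 42.15 = 0.1434 mg/L.
After input B: C = (42.15·0.1434 + 0.26·0.22) / 42.41 = 0.1438 mg/L.

0.144 mg/L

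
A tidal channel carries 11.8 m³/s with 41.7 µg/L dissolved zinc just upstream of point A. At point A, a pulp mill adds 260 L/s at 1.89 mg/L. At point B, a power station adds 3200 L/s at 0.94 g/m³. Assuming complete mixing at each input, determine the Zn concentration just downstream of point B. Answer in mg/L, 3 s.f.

0.262 mg/L

41.7 µg/L = 0.0417 mg/L.
260 L/s = 0.26 m³/s.
After input A: C = (11.8·0.0417 + 0.26·1.89) / 12.06 = 0.08155 mg/L.
3200 L/s = 3.2 m³/s.
After input B: C = (12.06·0.08155 + 3.2·0.94) / 15.26 = 0.2616 mg/L.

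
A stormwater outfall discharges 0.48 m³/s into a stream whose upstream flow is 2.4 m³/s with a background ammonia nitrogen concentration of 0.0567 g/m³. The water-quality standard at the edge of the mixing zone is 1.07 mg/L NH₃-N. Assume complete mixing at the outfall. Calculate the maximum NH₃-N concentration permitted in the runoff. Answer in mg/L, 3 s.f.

6.14 mg/L

Mass balance: 1.07·2.88 = 0.48·Cₑ + 2.4·0.0567.
Cₑ = (3.082 − 0.1361) / 0.48 = 6.136 mg/L.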